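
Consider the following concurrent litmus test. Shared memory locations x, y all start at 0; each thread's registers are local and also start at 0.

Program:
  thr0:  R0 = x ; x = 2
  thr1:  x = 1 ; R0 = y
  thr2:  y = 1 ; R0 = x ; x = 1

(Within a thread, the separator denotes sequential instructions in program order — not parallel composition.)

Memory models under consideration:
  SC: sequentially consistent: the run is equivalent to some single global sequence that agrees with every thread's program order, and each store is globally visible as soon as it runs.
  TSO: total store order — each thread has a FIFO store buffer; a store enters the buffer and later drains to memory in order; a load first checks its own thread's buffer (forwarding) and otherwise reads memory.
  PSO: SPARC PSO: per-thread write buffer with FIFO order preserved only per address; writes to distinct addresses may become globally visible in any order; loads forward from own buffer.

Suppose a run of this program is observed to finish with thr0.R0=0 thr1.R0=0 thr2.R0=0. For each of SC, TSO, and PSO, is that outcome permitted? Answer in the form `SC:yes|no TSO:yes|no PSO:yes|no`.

SC:no TSO:yes PSO:yes

outcome vector order: (thr0.R0,thr1.R0,thr2.R0)
[SC] allowed = {001; 002; 010; 011; 012; 101; 102; 110; 111; 112}
[TSO] allowed = {000; 001; 002; 010; 011; 012; 100; 101; 102; 110; 111; 112}
[PSO] allowed = {000; 001; 002; 010; 011; 012; 100; 101; 102; 110; 111; 112}
target 000 ∈ {TSO,PSO}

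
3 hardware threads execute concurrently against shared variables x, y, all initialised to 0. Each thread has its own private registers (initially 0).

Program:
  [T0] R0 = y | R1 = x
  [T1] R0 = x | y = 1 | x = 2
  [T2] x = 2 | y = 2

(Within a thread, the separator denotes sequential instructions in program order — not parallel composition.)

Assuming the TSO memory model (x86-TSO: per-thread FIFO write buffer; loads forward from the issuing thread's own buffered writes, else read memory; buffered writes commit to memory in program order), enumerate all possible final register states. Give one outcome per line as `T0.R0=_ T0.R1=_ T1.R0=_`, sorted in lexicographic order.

outcome vector order: (T0.R0,T0.R1,T1.R0)
|TSO outcomes| = 9

T0.R0=0 T0.R1=0 T1.R0=0
T0.R0=0 T0.R1=0 T1.R0=2
T0.R0=0 T0.R1=2 T1.R0=0
T0.R0=0 T0.R1=2 T1.R0=2
T0.R0=1 T0.R1=0 T1.R0=0
T0.R0=1 T0.R1=2 T1.R0=0
T0.R0=1 T0.R1=2 T1.R0=2
T0.R0=2 T0.R1=2 T1.R0=0
T0.R0=2 T0.R1=2 T1.R0=2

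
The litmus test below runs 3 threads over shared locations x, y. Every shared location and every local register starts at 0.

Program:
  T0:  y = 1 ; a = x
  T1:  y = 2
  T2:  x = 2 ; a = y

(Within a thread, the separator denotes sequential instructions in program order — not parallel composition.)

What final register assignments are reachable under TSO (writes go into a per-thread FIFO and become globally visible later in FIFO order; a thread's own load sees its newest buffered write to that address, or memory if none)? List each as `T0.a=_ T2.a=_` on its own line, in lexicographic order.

T0.a=0 T2.a=0
T0.a=0 T2.a=1
T0.a=0 T2.a=2
T0.a=2 T2.a=0
T0.a=2 T2.a=1
T0.a=2 T2.a=2

outcome vector order: (T0.a,T2.a)
|TSO outcomes| = 6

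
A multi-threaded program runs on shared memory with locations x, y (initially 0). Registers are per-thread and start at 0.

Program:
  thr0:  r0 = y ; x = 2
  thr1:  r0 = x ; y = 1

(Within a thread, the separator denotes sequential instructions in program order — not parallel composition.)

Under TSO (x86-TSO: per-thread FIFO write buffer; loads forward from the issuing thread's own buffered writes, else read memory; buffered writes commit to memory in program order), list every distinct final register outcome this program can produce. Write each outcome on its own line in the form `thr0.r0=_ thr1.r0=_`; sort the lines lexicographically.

outcome vector order: (thr0.r0,thr1.r0)
|TSO outcomes| = 3

thr0.r0=0 thr1.r0=0
thr0.r0=0 thr1.r0=2
thr0.r0=1 thr1.r0=0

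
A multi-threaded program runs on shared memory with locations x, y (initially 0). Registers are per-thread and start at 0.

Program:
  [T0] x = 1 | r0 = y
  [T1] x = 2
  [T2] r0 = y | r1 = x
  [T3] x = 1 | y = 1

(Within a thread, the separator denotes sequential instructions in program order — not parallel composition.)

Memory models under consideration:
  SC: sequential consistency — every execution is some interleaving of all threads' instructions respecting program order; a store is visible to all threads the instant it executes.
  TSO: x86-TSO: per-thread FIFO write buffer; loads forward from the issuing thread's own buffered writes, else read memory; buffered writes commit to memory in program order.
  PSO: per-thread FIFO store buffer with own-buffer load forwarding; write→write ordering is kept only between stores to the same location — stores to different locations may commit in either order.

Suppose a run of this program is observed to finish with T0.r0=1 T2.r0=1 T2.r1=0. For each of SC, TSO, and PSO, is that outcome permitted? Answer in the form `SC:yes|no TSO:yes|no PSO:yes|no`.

outcome vector order: (T0.r0,T2.r0,T2.r1)
SC (10): 0/0/0 0/0/1 0/0/2 0/1/1 0/1/2 1/0/0 1/0/1 1/0/2 1/1/1 1/1/2
TSO (10): 0/0/0 0/0/1 0/0/2 0/1/1 0/1/2 1/0/0 1/0/1 1/0/2 1/1/1 1/1/2
PSO (12): 0/0/0 0/0/1 0/0/2 0/1/0 0/1/1 0/1/2 1/0/0 1/0/1 1/0/2 1/1/0 1/1/1 1/1/2
target 1/1/0 ∈ {PSO}

SC:no TSO:no PSO:yes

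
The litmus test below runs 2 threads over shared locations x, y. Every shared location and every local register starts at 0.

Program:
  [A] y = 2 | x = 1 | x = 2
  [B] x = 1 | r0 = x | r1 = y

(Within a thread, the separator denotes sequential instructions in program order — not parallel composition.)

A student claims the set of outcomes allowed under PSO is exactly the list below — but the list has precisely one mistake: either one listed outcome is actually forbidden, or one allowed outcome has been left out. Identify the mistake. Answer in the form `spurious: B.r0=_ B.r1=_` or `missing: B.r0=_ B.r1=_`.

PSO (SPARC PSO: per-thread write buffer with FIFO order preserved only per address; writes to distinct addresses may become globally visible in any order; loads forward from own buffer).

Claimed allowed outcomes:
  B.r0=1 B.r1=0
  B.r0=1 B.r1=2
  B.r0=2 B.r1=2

missing: B.r0=2 B.r1=0

outcome vector order: (B.r0,B.r1)
[PSO] allowed = {1/0; 1/2; 2/0; 2/2}
PSO∖claimed = {2/0}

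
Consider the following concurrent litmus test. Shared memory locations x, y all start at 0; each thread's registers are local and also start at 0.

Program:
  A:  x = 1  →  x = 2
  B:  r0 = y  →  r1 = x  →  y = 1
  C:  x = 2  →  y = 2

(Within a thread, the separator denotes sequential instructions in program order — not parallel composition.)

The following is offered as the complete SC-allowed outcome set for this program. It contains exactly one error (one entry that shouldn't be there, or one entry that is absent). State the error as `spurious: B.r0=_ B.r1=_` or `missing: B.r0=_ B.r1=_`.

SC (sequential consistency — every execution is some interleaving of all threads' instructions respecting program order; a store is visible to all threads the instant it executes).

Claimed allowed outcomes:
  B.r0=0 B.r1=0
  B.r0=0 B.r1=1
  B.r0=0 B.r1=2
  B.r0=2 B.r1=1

missing: B.r0=2 B.r1=2

outcome vector order: (B.r0,B.r1)
under SC → (0,0); (0,1); (0,2); (2,1); (2,2)
SC∖claimed = {(2,2)}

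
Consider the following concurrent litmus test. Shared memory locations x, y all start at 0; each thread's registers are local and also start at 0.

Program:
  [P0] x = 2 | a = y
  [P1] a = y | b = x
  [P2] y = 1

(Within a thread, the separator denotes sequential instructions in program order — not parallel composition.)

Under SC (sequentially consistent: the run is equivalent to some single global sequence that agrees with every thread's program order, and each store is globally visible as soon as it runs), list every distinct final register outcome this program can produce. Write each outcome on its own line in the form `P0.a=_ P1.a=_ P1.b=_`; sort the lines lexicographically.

P0.a=0 P1.a=0 P1.b=0
P0.a=0 P1.a=0 P1.b=2
P0.a=0 P1.a=1 P1.b=2
P0.a=1 P1.a=0 P1.b=0
P0.a=1 P1.a=0 P1.b=2
P0.a=1 P1.a=1 P1.b=0
P0.a=1 P1.a=1 P1.b=2

outcome vector order: (P0.a,P1.a,P1.b)
|SC outcomes| = 7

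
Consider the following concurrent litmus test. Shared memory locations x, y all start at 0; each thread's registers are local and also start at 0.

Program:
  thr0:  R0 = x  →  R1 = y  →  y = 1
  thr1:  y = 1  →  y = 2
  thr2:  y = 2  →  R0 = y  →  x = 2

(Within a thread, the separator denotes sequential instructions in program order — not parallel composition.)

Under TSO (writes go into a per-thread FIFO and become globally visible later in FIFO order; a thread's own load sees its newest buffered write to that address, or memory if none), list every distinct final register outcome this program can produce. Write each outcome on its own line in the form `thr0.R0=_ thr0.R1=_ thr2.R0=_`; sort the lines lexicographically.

outcome vector order: (thr0.R0,thr0.R1,thr2.R0)
|TSO outcomes| = 10

thr0.R0=0 thr0.R1=0 thr2.R0=1
thr0.R0=0 thr0.R1=0 thr2.R0=2
thr0.R0=0 thr0.R1=1 thr2.R0=1
thr0.R0=0 thr0.R1=1 thr2.R0=2
thr0.R0=0 thr0.R1=2 thr2.R0=1
thr0.R0=0 thr0.R1=2 thr2.R0=2
thr0.R0=2 thr0.R1=1 thr2.R0=1
thr0.R0=2 thr0.R1=1 thr2.R0=2
thr0.R0=2 thr0.R1=2 thr2.R0=1
thr0.R0=2 thr0.R1=2 thr2.R0=2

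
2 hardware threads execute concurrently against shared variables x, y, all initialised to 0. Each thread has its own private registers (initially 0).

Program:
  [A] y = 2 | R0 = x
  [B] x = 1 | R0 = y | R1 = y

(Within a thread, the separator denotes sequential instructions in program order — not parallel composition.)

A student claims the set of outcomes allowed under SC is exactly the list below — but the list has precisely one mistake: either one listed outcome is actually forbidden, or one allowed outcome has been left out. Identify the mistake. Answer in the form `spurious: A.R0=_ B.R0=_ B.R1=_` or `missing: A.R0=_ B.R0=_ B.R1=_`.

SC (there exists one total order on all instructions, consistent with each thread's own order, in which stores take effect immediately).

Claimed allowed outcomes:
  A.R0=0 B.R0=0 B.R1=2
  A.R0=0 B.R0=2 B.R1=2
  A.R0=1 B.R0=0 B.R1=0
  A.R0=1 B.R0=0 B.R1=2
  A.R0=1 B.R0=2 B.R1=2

outcome vector order: (A.R0,B.R0,B.R1)
under SC → 0/2/2, 1/0/0, 1/0/2, 1/2/2
claimed∖SC = {0/0/2}

spurious: A.R0=0 B.R0=0 B.R1=2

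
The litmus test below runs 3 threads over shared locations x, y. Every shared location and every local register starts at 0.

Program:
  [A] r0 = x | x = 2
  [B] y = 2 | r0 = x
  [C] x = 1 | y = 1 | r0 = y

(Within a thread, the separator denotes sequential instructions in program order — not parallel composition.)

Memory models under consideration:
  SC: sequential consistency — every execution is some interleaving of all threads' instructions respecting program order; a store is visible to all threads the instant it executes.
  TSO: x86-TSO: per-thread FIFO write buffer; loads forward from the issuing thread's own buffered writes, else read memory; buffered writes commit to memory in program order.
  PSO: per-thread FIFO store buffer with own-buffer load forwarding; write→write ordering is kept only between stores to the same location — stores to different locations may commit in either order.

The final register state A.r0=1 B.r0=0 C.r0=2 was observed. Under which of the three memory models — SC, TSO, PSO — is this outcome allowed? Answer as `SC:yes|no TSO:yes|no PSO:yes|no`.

outcome vector order: (A.r0,B.r0,C.r0)
SC: 10 outcomes — {<0 0 1>, <0 1 1>, <0 1 2>, <0 2 1>, <0 2 2>, <1 0 1>, <1 1 1>, <1 1 2>, <1 2 1>, <1 2 2>}
TSO: 12 outcomes — {<0 0 1>, <0 0 2>, <0 1 1>, <0 1 2>, <0 2 1>, <0 2 2>, <1 0 1>, <1 0 2>, <1 1 1>, <1 1 2>, <1 2 1>, <1 2 2>}
PSO: 12 outcomes — {<0 0 1>, <0 0 2>, <0 1 1>, <0 1 2>, <0 2 1>, <0 2 2>, <1 0 1>, <1 0 2>, <1 1 1>, <1 1 2>, <1 2 1>, <1 2 2>}
target <1 0 2> ∈ {TSO,PSO}

SC:no TSO:yes PSO:yes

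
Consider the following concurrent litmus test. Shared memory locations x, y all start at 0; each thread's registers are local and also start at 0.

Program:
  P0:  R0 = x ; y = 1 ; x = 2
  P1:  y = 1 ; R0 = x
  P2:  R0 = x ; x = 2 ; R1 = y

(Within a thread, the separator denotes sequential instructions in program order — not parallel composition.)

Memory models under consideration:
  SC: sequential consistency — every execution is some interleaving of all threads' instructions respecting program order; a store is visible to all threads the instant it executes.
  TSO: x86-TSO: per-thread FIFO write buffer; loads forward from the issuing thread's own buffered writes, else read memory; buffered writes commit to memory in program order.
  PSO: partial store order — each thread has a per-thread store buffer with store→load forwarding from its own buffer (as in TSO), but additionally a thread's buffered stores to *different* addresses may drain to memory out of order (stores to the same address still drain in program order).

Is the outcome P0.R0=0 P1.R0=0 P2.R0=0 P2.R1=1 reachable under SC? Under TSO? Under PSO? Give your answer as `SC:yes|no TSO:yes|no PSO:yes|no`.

SC:yes TSO:yes PSO:yes

outcome vector order: (P0.R0,P1.R0,P2.R0,P2.R1)
[SC] allowed = {<0 0 0 1>; <0 0 2 1>; <0 2 0 0>; <0 2 0 1>; <0 2 2 1>; <2 0 0 1>; <2 2 0 0>; <2 2 0 1>}
[TSO] allowed = {<0 0 0 0>; <0 0 0 1>; <0 0 2 1>; <0 2 0 0>; <0 2 0 1>; <0 2 2 1>; <2 0 0 0>; <2 0 0 1>; <2 2 0 0>; <2 2 0 1>}
[PSO] allowed = {<0 0 0 0>; <0 0 0 1>; <0 0 2 0>; <0 0 2 1>; <0 2 0 0>; <0 2 0 1>; <0 2 2 0>; <0 2 2 1>; <2 0 0 0>; <2 0 0 1>; <2 2 0 0>; <2 2 0 1>}
target <0 0 0 1> ∈ {SC,TSO,PSO}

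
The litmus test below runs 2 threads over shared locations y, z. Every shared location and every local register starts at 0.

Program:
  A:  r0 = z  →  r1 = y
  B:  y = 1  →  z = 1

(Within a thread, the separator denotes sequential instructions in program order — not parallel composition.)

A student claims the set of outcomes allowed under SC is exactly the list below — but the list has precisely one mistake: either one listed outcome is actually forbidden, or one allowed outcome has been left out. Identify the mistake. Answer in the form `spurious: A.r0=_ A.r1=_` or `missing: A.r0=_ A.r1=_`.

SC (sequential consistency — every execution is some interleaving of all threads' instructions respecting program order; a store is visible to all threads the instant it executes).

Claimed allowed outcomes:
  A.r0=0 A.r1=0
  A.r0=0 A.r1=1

missing: A.r0=1 A.r1=1

outcome vector order: (A.r0,A.r1)
SC: 3 outcomes — {00; 01; 11}
SC∖claimed = {11}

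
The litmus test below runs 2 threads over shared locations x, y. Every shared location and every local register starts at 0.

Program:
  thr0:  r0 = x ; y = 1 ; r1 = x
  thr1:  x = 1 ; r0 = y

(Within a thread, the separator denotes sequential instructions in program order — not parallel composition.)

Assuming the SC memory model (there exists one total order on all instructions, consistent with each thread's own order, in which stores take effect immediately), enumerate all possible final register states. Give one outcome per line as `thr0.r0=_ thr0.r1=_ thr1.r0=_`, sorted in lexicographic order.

outcome vector order: (thr0.r0,thr0.r1,thr1.r0)
|SC outcomes| = 5

thr0.r0=0 thr0.r1=0 thr1.r0=1
thr0.r0=0 thr0.r1=1 thr1.r0=0
thr0.r0=0 thr0.r1=1 thr1.r0=1
thr0.r0=1 thr0.r1=1 thr1.r0=0
thr0.r0=1 thr0.r1=1 thr1.r0=1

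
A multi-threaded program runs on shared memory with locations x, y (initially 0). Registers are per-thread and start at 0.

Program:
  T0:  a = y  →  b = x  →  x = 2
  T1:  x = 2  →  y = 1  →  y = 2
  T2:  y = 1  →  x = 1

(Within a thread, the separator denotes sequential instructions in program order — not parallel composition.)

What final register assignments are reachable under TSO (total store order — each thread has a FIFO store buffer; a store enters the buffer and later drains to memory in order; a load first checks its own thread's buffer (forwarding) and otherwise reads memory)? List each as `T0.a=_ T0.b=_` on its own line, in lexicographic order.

outcome vector order: (T0.a,T0.b)
|TSO outcomes| = 8

T0.a=0 T0.b=0
T0.a=0 T0.b=1
T0.a=0 T0.b=2
T0.a=1 T0.b=0
T0.a=1 T0.b=1
T0.a=1 T0.b=2
T0.a=2 T0.b=1
T0.a=2 T0.b=2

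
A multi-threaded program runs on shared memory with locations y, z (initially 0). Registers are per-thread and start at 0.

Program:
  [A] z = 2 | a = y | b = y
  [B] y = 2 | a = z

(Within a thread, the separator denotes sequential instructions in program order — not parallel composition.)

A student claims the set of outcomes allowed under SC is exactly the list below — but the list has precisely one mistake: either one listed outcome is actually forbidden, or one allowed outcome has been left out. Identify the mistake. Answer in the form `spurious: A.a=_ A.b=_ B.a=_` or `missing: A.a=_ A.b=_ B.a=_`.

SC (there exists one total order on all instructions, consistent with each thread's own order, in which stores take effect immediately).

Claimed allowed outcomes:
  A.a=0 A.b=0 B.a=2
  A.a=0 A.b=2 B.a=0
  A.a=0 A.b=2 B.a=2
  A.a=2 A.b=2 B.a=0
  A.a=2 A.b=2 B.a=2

spurious: A.a=0 A.b=2 B.a=0

outcome vector order: (A.a,A.b,B.a)
[SC] allowed = {(0,0,2); (0,2,2); (2,2,0); (2,2,2)}
claimed∖SC = {(0,2,0)}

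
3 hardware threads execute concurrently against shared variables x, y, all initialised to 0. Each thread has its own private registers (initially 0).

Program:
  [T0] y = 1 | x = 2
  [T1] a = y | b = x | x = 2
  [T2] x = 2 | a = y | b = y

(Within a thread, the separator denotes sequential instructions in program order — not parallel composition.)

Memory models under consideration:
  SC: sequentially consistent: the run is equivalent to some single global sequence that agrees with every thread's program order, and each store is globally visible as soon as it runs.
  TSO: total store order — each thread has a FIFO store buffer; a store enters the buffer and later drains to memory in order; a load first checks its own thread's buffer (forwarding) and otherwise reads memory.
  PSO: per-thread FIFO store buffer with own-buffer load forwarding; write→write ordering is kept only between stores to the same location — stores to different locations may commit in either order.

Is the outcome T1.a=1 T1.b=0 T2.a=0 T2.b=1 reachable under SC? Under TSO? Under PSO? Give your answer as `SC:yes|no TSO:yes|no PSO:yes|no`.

outcome vector order: (T1.a,T1.b,T2.a,T2.b)
SC (10): <0 0 0 0>, <0 0 0 1>, <0 0 1 1>, <0 2 0 0>, <0 2 0 1>, <0 2 1 1>, <1 0 1 1>, <1 2 0 0>, <1 2 0 1>, <1 2 1 1>
TSO (12): <0 0 0 0>, <0 0 0 1>, <0 0 1 1>, <0 2 0 0>, <0 2 0 1>, <0 2 1 1>, <1 0 0 0>, <1 0 0 1>, <1 0 1 1>, <1 2 0 0>, <1 2 0 1>, <1 2 1 1>
PSO (12): <0 0 0 0>, <0 0 0 1>, <0 0 1 1>, <0 2 0 0>, <0 2 0 1>, <0 2 1 1>, <1 0 0 0>, <1 0 0 1>, <1 0 1 1>, <1 2 0 0>, <1 2 0 1>, <1 2 1 1>
target <1 0 0 1> ∈ {TSO,PSO}

SC:no TSO:yes PSO:yes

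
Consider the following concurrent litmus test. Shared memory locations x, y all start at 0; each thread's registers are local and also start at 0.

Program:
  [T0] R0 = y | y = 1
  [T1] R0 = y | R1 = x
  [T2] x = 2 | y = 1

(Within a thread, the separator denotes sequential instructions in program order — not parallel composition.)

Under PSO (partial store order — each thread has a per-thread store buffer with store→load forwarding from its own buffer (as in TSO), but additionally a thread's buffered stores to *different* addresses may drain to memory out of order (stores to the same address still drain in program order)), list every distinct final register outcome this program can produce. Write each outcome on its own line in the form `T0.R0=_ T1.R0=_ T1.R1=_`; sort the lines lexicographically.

T0.R0=0 T1.R0=0 T1.R1=0
T0.R0=0 T1.R0=0 T1.R1=2
T0.R0=0 T1.R0=1 T1.R1=0
T0.R0=0 T1.R0=1 T1.R1=2
T0.R0=1 T1.R0=0 T1.R1=0
T0.R0=1 T1.R0=0 T1.R1=2
T0.R0=1 T1.R0=1 T1.R1=0
T0.R0=1 T1.R0=1 T1.R1=2

outcome vector order: (T0.R0,T1.R0,T1.R1)
|PSO outcomes| = 8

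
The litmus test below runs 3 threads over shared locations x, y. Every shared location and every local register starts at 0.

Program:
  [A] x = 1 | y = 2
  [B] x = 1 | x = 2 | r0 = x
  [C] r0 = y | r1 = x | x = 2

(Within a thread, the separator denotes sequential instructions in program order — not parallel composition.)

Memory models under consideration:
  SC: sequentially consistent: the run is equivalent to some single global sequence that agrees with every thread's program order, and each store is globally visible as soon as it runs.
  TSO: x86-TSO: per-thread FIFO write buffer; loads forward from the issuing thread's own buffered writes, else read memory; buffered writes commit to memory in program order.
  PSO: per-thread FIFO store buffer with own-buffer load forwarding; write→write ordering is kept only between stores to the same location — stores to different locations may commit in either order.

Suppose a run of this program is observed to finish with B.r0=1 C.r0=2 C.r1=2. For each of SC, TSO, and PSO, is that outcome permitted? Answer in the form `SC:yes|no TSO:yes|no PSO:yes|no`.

SC:no TSO:no PSO:yes

outcome vector order: (B.r0,C.r0,C.r1)
SC: 9 outcomes — {<1 0 0>, <1 0 1>, <1 0 2>, <1 2 1>, <2 0 0>, <2 0 1>, <2 0 2>, <2 2 1>, <2 2 2>}
TSO: 9 outcomes — {<1 0 0>, <1 0 1>, <1 0 2>, <1 2 1>, <2 0 0>, <2 0 1>, <2 0 2>, <2 2 1>, <2 2 2>}
PSO: 12 outcomes — {<1 0 0>, <1 0 1>, <1 0 2>, <1 2 0>, <1 2 1>, <1 2 2>, <2 0 0>, <2 0 1>, <2 0 2>, <2 2 0>, <2 2 1>, <2 2 2>}
target <1 2 2> ∈ {PSO}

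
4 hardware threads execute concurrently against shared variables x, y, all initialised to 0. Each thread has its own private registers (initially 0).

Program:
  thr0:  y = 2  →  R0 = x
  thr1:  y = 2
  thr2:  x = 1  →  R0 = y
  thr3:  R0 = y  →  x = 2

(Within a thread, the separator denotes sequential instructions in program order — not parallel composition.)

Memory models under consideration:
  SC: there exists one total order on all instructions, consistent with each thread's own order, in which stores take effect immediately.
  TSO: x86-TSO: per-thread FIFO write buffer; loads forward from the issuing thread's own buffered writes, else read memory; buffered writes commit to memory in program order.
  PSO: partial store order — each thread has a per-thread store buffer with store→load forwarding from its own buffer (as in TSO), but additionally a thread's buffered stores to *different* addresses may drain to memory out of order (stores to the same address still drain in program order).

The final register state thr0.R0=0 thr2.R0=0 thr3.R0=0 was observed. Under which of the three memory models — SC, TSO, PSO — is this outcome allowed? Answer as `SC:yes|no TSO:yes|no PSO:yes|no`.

SC:no TSO:yes PSO:yes

outcome vector order: (thr0.R0,thr2.R0,thr3.R0)
SC: 10 outcomes — {0/2/0, 0/2/2, 1/0/0, 1/0/2, 1/2/0, 1/2/2, 2/0/0, 2/0/2, 2/2/0, 2/2/2}
TSO: 12 outcomes — {0/0/0, 0/0/2, 0/2/0, 0/2/2, 1/0/0, 1/0/2, 1/2/0, 1/2/2, 2/0/0, 2/0/2, 2/2/0, 2/2/2}
PSO: 12 outcomes — {0/0/0, 0/0/2, 0/2/0, 0/2/2, 1/0/0, 1/0/2, 1/2/0, 1/2/2, 2/0/0, 2/0/2, 2/2/0, 2/2/2}
target 0/0/0 ∈ {TSO,PSO}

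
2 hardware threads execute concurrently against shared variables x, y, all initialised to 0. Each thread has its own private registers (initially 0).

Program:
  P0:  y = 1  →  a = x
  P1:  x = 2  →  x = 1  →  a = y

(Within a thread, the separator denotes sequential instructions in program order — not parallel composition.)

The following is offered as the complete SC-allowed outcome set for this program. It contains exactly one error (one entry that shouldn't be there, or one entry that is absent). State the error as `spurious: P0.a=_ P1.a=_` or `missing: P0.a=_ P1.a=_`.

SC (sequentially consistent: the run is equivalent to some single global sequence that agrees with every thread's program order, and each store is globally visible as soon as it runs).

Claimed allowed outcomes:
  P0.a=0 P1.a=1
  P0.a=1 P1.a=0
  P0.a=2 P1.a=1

outcome vector order: (P0.a,P1.a)
SC (4): 01, 10, 11, 21
SC∖claimed = {11}

missing: P0.a=1 P1.a=1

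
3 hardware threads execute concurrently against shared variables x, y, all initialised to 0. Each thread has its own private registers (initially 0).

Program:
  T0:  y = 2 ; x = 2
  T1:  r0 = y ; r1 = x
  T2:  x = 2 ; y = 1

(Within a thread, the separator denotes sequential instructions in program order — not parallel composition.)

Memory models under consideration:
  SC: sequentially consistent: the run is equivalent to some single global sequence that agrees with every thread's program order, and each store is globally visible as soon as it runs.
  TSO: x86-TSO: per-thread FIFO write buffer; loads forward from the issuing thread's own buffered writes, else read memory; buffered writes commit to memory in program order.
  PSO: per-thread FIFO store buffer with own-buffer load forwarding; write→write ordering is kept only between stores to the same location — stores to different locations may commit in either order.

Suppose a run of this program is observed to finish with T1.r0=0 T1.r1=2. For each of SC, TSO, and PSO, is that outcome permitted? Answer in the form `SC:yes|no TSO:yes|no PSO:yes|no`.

SC:yes TSO:yes PSO:yes

outcome vector order: (T1.r0,T1.r1)
SC (5): <0 0> <0 2> <1 2> <2 0> <2 2>
TSO (5): <0 0> <0 2> <1 2> <2 0> <2 2>
PSO (6): <0 0> <0 2> <1 0> <1 2> <2 0> <2 2>
target <0 2> ∈ {SC,TSO,PSO}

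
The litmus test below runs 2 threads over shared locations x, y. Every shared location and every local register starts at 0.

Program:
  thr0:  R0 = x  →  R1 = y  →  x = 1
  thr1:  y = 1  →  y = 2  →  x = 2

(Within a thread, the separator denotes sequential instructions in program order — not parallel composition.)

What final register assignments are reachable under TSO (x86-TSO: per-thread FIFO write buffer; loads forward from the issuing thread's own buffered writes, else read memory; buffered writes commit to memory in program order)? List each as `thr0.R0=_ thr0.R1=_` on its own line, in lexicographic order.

thr0.R0=0 thr0.R1=0
thr0.R0=0 thr0.R1=1
thr0.R0=0 thr0.R1=2
thr0.R0=2 thr0.R1=2

outcome vector order: (thr0.R0,thr0.R1)
|TSO outcomes| = 4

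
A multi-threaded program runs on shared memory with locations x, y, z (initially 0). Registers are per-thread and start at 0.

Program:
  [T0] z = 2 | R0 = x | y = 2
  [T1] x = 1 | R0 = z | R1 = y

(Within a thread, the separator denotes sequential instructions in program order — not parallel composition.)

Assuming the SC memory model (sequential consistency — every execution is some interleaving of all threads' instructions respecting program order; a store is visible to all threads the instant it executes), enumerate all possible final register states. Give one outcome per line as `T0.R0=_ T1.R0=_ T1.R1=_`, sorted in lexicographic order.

T0.R0=0 T1.R0=2 T1.R1=0
T0.R0=0 T1.R0=2 T1.R1=2
T0.R0=1 T1.R0=0 T1.R1=0
T0.R0=1 T1.R0=0 T1.R1=2
T0.R0=1 T1.R0=2 T1.R1=0
T0.R0=1 T1.R0=2 T1.R1=2

outcome vector order: (T0.R0,T1.R0,T1.R1)
|SC outcomes| = 6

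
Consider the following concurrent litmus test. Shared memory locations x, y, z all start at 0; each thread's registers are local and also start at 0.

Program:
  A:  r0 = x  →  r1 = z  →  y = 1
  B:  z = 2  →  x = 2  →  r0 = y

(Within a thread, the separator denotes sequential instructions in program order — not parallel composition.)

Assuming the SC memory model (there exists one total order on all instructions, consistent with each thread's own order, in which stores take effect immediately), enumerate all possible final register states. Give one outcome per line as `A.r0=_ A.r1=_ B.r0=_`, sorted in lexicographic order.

A.r0=0 A.r1=0 B.r0=0
A.r0=0 A.r1=0 B.r0=1
A.r0=0 A.r1=2 B.r0=0
A.r0=0 A.r1=2 B.r0=1
A.r0=2 A.r1=2 B.r0=0
A.r0=2 A.r1=2 B.r0=1

outcome vector order: (A.r0,A.r1,B.r0)
|SC outcomes| = 6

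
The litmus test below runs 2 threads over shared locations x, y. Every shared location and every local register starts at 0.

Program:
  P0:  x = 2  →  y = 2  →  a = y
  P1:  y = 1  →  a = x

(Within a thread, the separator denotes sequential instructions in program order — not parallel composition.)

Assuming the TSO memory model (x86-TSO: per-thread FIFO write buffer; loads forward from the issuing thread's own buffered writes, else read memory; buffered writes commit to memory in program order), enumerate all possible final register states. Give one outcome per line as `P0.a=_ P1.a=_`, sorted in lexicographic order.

P0.a=1 P1.a=0
P0.a=1 P1.a=2
P0.a=2 P1.a=0
P0.a=2 P1.a=2

outcome vector order: (P0.a,P1.a)
|TSO outcomes| = 4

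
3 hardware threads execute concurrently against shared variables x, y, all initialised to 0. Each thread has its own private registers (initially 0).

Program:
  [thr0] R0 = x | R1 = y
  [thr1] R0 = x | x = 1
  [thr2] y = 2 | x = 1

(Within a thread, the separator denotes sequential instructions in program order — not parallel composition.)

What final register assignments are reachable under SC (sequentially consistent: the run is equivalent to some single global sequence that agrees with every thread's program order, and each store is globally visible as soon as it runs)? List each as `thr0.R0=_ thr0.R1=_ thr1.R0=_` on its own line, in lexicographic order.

thr0.R0=0 thr0.R1=0 thr1.R0=0
thr0.R0=0 thr0.R1=0 thr1.R0=1
thr0.R0=0 thr0.R1=2 thr1.R0=0
thr0.R0=0 thr0.R1=2 thr1.R0=1
thr0.R0=1 thr0.R1=0 thr1.R0=0
thr0.R0=1 thr0.R1=2 thr1.R0=0
thr0.R0=1 thr0.R1=2 thr1.R0=1

outcome vector order: (thr0.R0,thr0.R1,thr1.R0)
|SC outcomes| = 7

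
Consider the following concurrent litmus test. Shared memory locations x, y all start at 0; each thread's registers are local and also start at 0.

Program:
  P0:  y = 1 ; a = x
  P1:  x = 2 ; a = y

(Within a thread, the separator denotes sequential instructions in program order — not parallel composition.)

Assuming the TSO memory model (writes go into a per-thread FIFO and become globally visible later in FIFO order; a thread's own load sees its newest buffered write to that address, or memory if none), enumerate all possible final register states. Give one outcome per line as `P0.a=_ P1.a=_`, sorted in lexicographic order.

outcome vector order: (P0.a,P1.a)
|TSO outcomes| = 4

P0.a=0 P1.a=0
P0.a=0 P1.a=1
P0.a=2 P1.a=0
P0.a=2 P1.a=1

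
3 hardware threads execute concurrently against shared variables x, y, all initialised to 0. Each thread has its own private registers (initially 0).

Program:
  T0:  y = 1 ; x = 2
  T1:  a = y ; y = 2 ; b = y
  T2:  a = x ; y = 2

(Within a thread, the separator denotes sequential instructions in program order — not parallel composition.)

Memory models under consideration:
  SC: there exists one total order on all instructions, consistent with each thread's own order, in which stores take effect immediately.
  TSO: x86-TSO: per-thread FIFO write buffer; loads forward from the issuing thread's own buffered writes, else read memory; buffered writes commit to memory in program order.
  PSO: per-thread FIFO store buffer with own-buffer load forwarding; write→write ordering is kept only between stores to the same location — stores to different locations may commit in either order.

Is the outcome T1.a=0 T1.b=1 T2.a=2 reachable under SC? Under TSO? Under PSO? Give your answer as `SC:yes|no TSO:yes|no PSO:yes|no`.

outcome vector order: (T1.a,T1.b,T2.a)
SC: 9 outcomes — {(0,1,0), (0,1,2), (0,2,0), (0,2,2), (1,2,0), (1,2,2), (2,1,0), (2,2,0), (2,2,2)}
TSO: 9 outcomes — {(0,1,0), (0,1,2), (0,2,0), (0,2,2), (1,2,0), (1,2,2), (2,1,0), (2,2,0), (2,2,2)}
PSO: 10 outcomes — {(0,1,0), (0,1,2), (0,2,0), (0,2,2), (1,2,0), (1,2,2), (2,1,0), (2,1,2), (2,2,0), (2,2,2)}
target (0,1,2) ∈ {SC,TSO,PSO}

SC:yes TSO:yes PSO:yes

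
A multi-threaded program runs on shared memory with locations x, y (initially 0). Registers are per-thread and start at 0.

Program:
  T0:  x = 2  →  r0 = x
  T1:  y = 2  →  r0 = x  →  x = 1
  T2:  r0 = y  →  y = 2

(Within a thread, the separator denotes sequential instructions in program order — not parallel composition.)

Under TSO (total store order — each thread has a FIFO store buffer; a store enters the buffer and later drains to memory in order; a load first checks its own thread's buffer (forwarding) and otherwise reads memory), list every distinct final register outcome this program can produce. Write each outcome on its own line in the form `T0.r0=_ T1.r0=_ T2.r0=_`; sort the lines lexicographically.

T0.r0=1 T1.r0=0 T2.r0=0
T0.r0=1 T1.r0=0 T2.r0=2
T0.r0=1 T1.r0=2 T2.r0=0
T0.r0=1 T1.r0=2 T2.r0=2
T0.r0=2 T1.r0=0 T2.r0=0
T0.r0=2 T1.r0=0 T2.r0=2
T0.r0=2 T1.r0=2 T2.r0=0
T0.r0=2 T1.r0=2 T2.r0=2

outcome vector order: (T0.r0,T1.r0,T2.r0)
|TSO outcomes| = 8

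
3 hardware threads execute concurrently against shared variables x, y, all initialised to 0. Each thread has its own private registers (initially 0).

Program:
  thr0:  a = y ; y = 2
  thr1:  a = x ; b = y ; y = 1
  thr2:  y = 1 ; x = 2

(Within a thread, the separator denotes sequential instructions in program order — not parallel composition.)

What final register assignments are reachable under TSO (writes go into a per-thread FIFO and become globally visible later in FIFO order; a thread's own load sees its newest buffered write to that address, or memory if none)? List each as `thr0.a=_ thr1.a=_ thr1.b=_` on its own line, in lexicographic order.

outcome vector order: (thr0.a,thr1.a,thr1.b)
|TSO outcomes| = 10

thr0.a=0 thr1.a=0 thr1.b=0
thr0.a=0 thr1.a=0 thr1.b=1
thr0.a=0 thr1.a=0 thr1.b=2
thr0.a=0 thr1.a=2 thr1.b=1
thr0.a=0 thr1.a=2 thr1.b=2
thr0.a=1 thr1.a=0 thr1.b=0
thr0.a=1 thr1.a=0 thr1.b=1
thr0.a=1 thr1.a=0 thr1.b=2
thr0.a=1 thr1.a=2 thr1.b=1
thr0.a=1 thr1.a=2 thr1.b=2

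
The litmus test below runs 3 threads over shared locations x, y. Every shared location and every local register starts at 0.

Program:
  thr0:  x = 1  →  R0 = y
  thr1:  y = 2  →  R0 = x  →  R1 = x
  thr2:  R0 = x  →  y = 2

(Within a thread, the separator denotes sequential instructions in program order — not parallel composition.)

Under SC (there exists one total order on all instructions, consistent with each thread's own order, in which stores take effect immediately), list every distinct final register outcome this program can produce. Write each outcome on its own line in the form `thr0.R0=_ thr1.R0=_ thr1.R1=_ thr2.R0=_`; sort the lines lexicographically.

thr0.R0=0 thr1.R0=1 thr1.R1=1 thr2.R0=0
thr0.R0=0 thr1.R0=1 thr1.R1=1 thr2.R0=1
thr0.R0=2 thr1.R0=0 thr1.R1=0 thr2.R0=0
thr0.R0=2 thr1.R0=0 thr1.R1=0 thr2.R0=1
thr0.R0=2 thr1.R0=0 thr1.R1=1 thr2.R0=0
thr0.R0=2 thr1.R0=0 thr1.R1=1 thr2.R0=1
thr0.R0=2 thr1.R0=1 thr1.R1=1 thr2.R0=0
thr0.R0=2 thr1.R0=1 thr1.R1=1 thr2.R0=1

outcome vector order: (thr0.R0,thr1.R0,thr1.R1,thr2.R0)
|SC outcomes| = 8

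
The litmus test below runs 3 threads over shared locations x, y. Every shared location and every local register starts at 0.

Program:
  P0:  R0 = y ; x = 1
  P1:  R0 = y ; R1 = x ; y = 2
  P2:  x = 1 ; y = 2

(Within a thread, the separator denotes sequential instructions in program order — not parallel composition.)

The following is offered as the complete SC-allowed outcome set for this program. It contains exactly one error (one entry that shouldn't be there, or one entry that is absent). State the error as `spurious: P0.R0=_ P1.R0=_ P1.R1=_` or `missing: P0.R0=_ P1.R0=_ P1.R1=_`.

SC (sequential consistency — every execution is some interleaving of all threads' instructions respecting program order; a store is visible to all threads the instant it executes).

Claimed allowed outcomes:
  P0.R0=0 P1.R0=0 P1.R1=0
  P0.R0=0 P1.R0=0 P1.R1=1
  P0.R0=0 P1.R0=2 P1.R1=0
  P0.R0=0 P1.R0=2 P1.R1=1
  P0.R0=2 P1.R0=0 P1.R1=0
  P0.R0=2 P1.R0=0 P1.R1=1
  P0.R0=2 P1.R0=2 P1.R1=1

spurious: P0.R0=0 P1.R0=2 P1.R1=0

outcome vector order: (P0.R0,P1.R0,P1.R1)
under SC → 0/0/0 0/0/1 0/2/1 2/0/0 2/0/1 2/2/1
claimed∖SC = {0/2/0}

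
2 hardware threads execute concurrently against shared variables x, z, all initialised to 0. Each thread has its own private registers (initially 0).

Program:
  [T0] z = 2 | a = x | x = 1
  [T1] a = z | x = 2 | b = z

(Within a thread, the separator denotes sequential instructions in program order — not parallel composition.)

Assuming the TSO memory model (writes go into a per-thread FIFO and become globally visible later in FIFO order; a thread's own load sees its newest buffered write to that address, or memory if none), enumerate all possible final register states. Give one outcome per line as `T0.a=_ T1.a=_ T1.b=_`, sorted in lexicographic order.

outcome vector order: (T0.a,T1.a,T1.b)
|TSO outcomes| = 6

T0.a=0 T1.a=0 T1.b=0
T0.a=0 T1.a=0 T1.b=2
T0.a=0 T1.a=2 T1.b=2
T0.a=2 T1.a=0 T1.b=0
T0.a=2 T1.a=0 T1.b=2
T0.a=2 T1.a=2 T1.b=2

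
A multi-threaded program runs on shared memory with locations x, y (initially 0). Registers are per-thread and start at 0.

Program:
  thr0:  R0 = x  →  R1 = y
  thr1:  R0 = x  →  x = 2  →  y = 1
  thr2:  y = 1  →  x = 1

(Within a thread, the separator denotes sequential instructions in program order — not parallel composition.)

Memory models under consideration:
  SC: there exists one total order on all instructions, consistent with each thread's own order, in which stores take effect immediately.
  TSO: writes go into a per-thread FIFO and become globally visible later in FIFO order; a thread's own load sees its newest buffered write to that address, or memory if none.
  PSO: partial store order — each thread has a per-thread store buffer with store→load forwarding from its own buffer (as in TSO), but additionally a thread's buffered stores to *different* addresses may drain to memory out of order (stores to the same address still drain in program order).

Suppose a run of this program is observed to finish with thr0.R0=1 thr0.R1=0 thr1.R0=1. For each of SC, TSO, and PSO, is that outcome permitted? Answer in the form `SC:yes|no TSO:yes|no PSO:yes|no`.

SC:no TSO:no PSO:yes

outcome vector order: (thr0.R0,thr0.R1,thr1.R0)
[SC] allowed = {<0 0 0> <0 0 1> <0 1 0> <0 1 1> <1 1 0> <1 1 1> <2 0 0> <2 1 0> <2 1 1>}
[TSO] allowed = {<0 0 0> <0 0 1> <0 1 0> <0 1 1> <1 1 0> <1 1 1> <2 0 0> <2 1 0> <2 1 1>}
[PSO] allowed = {<0 0 0> <0 0 1> <0 1 0> <0 1 1> <1 0 0> <1 0 1> <1 1 0> <1 1 1> <2 0 0> <2 0 1> <2 1 0> <2 1 1>}
target <1 0 1> ∈ {PSO}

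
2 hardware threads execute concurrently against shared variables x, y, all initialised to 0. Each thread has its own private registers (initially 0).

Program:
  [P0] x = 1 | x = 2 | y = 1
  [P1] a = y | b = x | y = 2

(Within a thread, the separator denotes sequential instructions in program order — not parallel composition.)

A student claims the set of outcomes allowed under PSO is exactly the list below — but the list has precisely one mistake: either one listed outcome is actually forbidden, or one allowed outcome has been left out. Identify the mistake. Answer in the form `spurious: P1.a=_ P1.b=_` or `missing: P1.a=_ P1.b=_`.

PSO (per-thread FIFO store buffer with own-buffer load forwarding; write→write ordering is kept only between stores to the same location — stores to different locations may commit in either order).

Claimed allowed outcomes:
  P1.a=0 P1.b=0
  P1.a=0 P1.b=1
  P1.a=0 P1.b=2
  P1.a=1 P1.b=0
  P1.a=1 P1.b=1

missing: P1.a=1 P1.b=2

outcome vector order: (P1.a,P1.b)
PSO: 6 outcomes — {00 01 02 10 11 12}
PSO∖claimed = {12}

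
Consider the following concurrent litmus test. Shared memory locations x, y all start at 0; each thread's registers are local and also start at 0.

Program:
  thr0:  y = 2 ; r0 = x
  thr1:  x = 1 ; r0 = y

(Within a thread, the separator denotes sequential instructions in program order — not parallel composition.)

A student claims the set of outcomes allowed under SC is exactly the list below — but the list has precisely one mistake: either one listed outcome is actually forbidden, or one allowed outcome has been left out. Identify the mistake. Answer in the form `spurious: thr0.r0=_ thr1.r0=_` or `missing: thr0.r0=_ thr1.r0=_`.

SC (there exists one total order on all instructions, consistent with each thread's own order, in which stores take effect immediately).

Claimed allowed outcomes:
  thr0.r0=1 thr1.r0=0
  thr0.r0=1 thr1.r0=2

missing: thr0.r0=0 thr1.r0=2

outcome vector order: (thr0.r0,thr1.r0)
SC: 3 outcomes — {(0,2) (1,0) (1,2)}
SC∖claimed = {(0,2)}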